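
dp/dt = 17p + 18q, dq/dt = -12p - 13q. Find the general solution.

p(t) = -K_1e^(-t) - 3K_2e^(5t), q(t) = K_1e^(-t) + 2K_2e^(5t)

Coefficient matrix A = [[17, 18], [-12, -13]].
Characteristic polynomial det(A - λI) = λ^2 - 4λ - 5 = 0.
Eigenvalues λ = -1, 5.
For λ=-1: (A-λI) row 1 is [18, 18], so an eigenvector is (-1, 1).
For λ=5: (A-λI) row 1 is [12, 18], so an eigenvector is (-3, 2).
General solution: K_1e^(-t)(-1,1) + K_2e^(5t)(-3,2).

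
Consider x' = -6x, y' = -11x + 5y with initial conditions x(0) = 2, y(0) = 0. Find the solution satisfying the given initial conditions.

Coefficient matrix A = [[-6, 0], [-11, 5]].
Characteristic polynomial det(A - λI) = λ^2 + λ - 30 = 0.
Eigenvalues λ = -6, 5.
For λ=-6: (A-λI) row 2 is [-11, 11], so an eigenvector is (-1, -1).
For λ=5: (A-λI) row 1 is [-11, 0], so an eigenvector is (0, 1).
General solution: C_1e^(-6t)(-1,-1) + C_2e^(5t)(0,1).
Applying x(0)=2, y(0)=0 gives C_1=-2, C_2=-2.

x(t) = 2e^(-6t), y(t) = -2e^(5t) + 2e^(-6t)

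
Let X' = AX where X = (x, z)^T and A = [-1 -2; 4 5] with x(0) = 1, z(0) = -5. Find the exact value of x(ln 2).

A = [[-1,-2],[4,5]]; eigenvalues λ = 3, 1.
Eigenvectors: (1,-2) for λ=3, (-1,1) for λ=1.
From the initial condition, c_1 = 4, c_2 = 3.
x(ln 2) = (4)(2^3)(1) + (3)(2^1)(-1) = 26.

26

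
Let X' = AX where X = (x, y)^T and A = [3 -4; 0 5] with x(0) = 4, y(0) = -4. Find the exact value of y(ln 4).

A = [[3,-4],[0,5]]; eigenvalues λ = 5, 3.
Eigenvectors: (-2,1) for λ=5, (1,0) for λ=3.
From the initial condition, c_1 = -4, c_2 = -4.
y(ln 4) = (-4)(4^5)(1) + (-4)(4^3)(0) = -4096.

-4096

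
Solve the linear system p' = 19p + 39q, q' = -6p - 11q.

Coefficient matrix A = [[19, 39], [-6, -11]].
Characteristic polynomial det(A - λI) = λ^2 - 8λ + 25 = 0.
Eigenvalues λ = 4 ± 3i (complex conjugate pair).
For λ=4+3i: an eigenvector is (3,-1) - i(2,-1) = (3 - 2i, -1 + i).
A real fundamental pair from Re and Im of e^((4+3i)t)v: X_1 = e^(4t)(cos(3t)·(3,-1) + sin(3t)·(2,-1)), X_2 = e^(4t)(sin(3t)·(3,-1) - cos(3t)·(2,-1)).
General solution: C_1X_1 + C_2X_2.

p(t) = 2C_1e^(4t)sin(3t) + 3C_1e^(4t)cos(3t) + 3C_2e^(4t)sin(3t) - 2C_2e^(4t)cos(3t), q(t) = -C_1e^(4t)sin(3t) - C_1e^(4t)cos(3t) - C_2e^(4t)sin(3t) + C_2e^(4t)cos(3t)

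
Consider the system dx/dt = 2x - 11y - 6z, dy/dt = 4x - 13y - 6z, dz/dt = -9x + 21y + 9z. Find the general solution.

x(t) = c_1e^(-3t) + c_2e^(-2t) - c_3e^(3t), y(t) = c_1e^(-3t) + 2c_2e^(-2t) - c_3e^(3t), z(t) = -c_1e^(-3t) - 3c_2e^(-2t) + 2c_3e^(3t)

Coefficient matrix A = [[2, -11, -6], [4, -13, -6], [-9, 21, 9]].
det(A - λI) = 0 gives eigenvalues λ = -3, -2, 3.
For λ=-3: eigenvector (1,1,-1).
For λ=-2: eigenvector (1,2,-3).
For λ=3: eigenvector (-1,-1,2).
General solution: c_1e^(-3t)(1,1,-1) + c_2e^(-2t)(1,2,-3) + c_3e^(3t)(-1,-1,2).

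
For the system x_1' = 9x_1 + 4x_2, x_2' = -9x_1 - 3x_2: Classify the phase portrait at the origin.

unstable improper node

A = [[9,4],[-9,-3]]; det(A-λI) = λ^2 - 6λ + 9.
repeated λ = 3 with a single eigenvector.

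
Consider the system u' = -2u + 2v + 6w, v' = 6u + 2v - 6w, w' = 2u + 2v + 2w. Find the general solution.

Coefficient matrix A = [[-2, 2, 6], [6, 2, -6], [2, 2, 2]].
det(A - λI) = 0 gives eigenvalues λ = 4, -4, 2.
For λ=4: eigenvector (1,0,1).
For λ=-4: eigenvector (-1,1,0).
For λ=2: eigenvector (1,-1,1).
General solution: c_1e^(4t)(1,0,1) + c_2e^(-4t)(-1,1,0) + c_3e^(2t)(1,-1,1).

u(t) = c_1e^(4t) - c_2e^(-4t) + c_3e^(2t), v(t) = c_2e^(-4t) - c_3e^(2t), w(t) = c_1e^(4t) + c_3e^(2t)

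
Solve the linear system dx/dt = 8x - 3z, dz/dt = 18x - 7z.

Coefficient matrix A = [[8, -3], [18, -7]].
Characteristic polynomial det(A - λI) = λ^2 - λ - 2 = 0.
Eigenvalues λ = 2, -1.
For λ=2: (A-λI) row 1 is [6, -3], so an eigenvector is (-1, -2).
For λ=-1: (A-λI) row 1 is [9, -3], so an eigenvector is (-1, -3).
General solution: C_1e^(2t)(-1,-2) + C_2e^(-t)(-1,-3).

x(t) = -C_1e^(2t) - C_2e^(-t), z(t) = -2C_1e^(2t) - 3C_2e^(-t)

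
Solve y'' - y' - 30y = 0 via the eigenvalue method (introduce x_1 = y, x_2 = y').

y(t) = C_1e^(6t) + C_2e^(-5t)

Let x_1 = y, x_2 = y'. Then x_1' = x_2 and x_2' = 30x_1 + x_2.
A = [[0,1],[30,1]]; det(A-λI) = λ^2 - λ - 30.
Eigenvalues λ = 6, -5 with eigenvectors (1,6), (1,-5).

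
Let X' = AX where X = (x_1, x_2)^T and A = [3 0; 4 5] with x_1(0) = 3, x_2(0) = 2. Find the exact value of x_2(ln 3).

A = [[3,0],[4,5]]; eigenvalues λ = 5, 3.
Eigenvectors: (0,-1) for λ=5, (1,-2) for λ=3.
From the initial condition, c_1 = -8, c_2 = 3.
x_2(ln 3) = (-8)(3^5)(-1) + (3)(3^3)(-2) = 1782.

1782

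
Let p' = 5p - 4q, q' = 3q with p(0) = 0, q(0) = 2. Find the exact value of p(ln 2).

-96

A = [[5,-4],[0,3]]; eigenvalues λ = 3, 5.
Eigenvectors: (2,1) for λ=3, (1,0) for λ=5.
From the initial condition, c_1 = 2, c_2 = -4.
p(ln 2) = (2)(2^3)(2) + (-4)(2^5)(1) = -96.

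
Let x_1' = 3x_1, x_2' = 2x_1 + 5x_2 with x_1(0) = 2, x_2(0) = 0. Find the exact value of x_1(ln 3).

A = [[3,0],[2,5]]; eigenvalues λ = 5, 3.
Eigenvectors: (0,-1) for λ=5, (-1,1) for λ=3.
From the initial condition, c_1 = -2, c_2 = -2.
x_1(ln 3) = (-2)(3^5)(0) + (-2)(3^3)(-1) = 54.

54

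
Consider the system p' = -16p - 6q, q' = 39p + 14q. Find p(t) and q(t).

p(t) = -c_1e^(-t)sin(3t) + c_1e^(-t)cos(3t) + c_2e^(-t)sin(3t) + c_2e^(-t)cos(3t), q(t) = 3c_1e^(-t)sin(3t) - 2c_1e^(-t)cos(3t) - 2c_2e^(-t)sin(3t) - 3c_2e^(-t)cos(3t)

Coefficient matrix A = [[-16, -6], [39, 14]].
Characteristic polynomial det(A - λI) = λ^2 + 2λ + 10 = 0.
Eigenvalues λ = -1 ± 3i (complex conjugate pair).
For λ=-1+3i: an eigenvector is (1,-2) - i(-1,3) = (1 + i, -2 - 3i).
A real fundamental pair from Re and Im of e^((-1+3i)t)v: X_1 = e^(-t)(cos(3t)·(1,-2) + sin(3t)·(-1,3)), X_2 = e^(-t)(sin(3t)·(1,-2) - cos(3t)·(-1,3)).
General solution: c_1X_1 + c_2X_2.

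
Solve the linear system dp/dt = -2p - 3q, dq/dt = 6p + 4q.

Coefficient matrix A = [[-2, -3], [6, 4]].
Characteristic polynomial det(A - λI) = λ^2 - 2λ + 10 = 0.
Eigenvalues λ = 1 ± 3i (complex conjugate pair).
For λ=1+3i: an eigenvector is (-1,1) - i(0,-1) = (-1, 1 + i).
A real fundamental pair from Re and Im of e^((1+3i)t)v: X_1 = e^(t)(cos(3t)·(-1,1) + sin(3t)·(0,-1)), X_2 = e^(t)(sin(3t)·(-1,1) - cos(3t)·(0,-1)).
General solution: K_1X_1 + K_2X_2.

p(t) = -K_1e^(t)cos(3t) - K_2e^(t)sin(3t), q(t) = -K_1e^(t)sin(3t) + K_1e^(t)cos(3t) + K_2e^(t)sin(3t) + K_2e^(t)cos(3t)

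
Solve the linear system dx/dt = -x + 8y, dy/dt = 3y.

Coefficient matrix A = [[-1, 8], [0, 3]].
Characteristic polynomial det(A - λI) = λ^2 - 2λ - 3 = 0.
Eigenvalues λ = -1, 3.
For λ=-1: (A-λI) row 1 is [0, 8], so an eigenvector is (-1, 0).
For λ=3: (A-λI) row 1 is [-4, 8], so an eigenvector is (-2, -1).
General solution: C_1e^(-t)(-1,0) + C_2e^(3t)(-2,-1).

x(t) = -C_1e^(-t) - 2C_2e^(3t), y(t) = -C_2e^(3t)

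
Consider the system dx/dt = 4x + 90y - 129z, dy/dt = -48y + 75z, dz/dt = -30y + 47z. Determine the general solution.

Coefficient matrix A = [[4, 90, -129], [0, -48, 75], [0, -30, 47]].
det(A - λI) = 0 gives eigenvalues λ = -3, 2, 4.
For λ=-3: eigenvector (-9,5,3).
For λ=2: eigenvector (6,-3,-2).
For λ=4: eigenvector (1,0,0).
General solution: C_1e^(-3t)(-9,5,3) + C_2e^(2t)(6,-3,-2) + C_3e^(4t)(1,0,0).

x(t) = -9C_1e^(-3t) + 6C_2e^(2t) + C_3e^(4t), y(t) = 5C_1e^(-3t) - 3C_2e^(2t), z(t) = 3C_1e^(-3t) - 2C_2e^(2t)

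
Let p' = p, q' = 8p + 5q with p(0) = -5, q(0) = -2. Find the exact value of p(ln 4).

A = [[1,0],[8,5]]; eigenvalues λ = 1, 5.
Eigenvectors: (-1,2) for λ=1, (0,-1) for λ=5.
From the initial condition, c_1 = 5, c_2 = 12.
p(ln 4) = (5)(4^1)(-1) + (12)(4^5)(0) = -20.

-20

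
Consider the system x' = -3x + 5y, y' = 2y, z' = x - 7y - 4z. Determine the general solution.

x(t) = C_1e^(-3t) + C_2e^(2t), y(t) = C_2e^(2t), z(t) = C_1e^(-3t) - C_2e^(2t) + C_3e^(-4t)

Coefficient matrix A = [[-3, 5, 0], [0, 2, 0], [1, -7, -4]].
det(A - λI) = 0 gives eigenvalues λ = -3, 2, -4.
For λ=-3: eigenvector (1,0,1).
For λ=2: eigenvector (1,1,-1).
For λ=-4: eigenvector (0,0,1).
General solution: C_1e^(-3t)(1,0,1) + C_2e^(2t)(1,1,-1) + C_3e^(-4t)(0,0,1).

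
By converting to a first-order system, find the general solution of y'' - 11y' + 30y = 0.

y(t) = c_1e^(5t) + c_2e^(6t)

Let x_1 = y, x_2 = y'. Then x_1' = x_2 and x_2' = -30x_1 + 11x_2.
A = [[0,1],[-30,11]]; det(A-λI) = λ^2 - 11λ + 30.
Eigenvalues λ = 5, 6 with eigenvectors (1,5), (1,6).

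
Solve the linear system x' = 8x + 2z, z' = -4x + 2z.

x(t) = C_1e^(4t) + C_2e^(6t), z(t) = -2C_1e^(4t) - C_2e^(6t)

Coefficient matrix A = [[8, 2], [-4, 2]].
Characteristic polynomial det(A - λI) = λ^2 - 10λ + 24 = 0.
Eigenvalues λ = 4, 6.
For λ=4: (A-λI) row 1 is [4, 2], so an eigenvector is (1, -2).
For λ=6: (A-λI) row 1 is [2, 2], so an eigenvector is (1, -1).
General solution: C_1e^(4t)(1,-2) + C_2e^(6t)(1,-1).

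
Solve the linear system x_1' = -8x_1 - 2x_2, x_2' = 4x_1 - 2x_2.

x_1(t) = -C_1e^(-6t) - C_2e^(-4t), x_2(t) = C_1e^(-6t) + 2C_2e^(-4t)

Coefficient matrix A = [[-8, -2], [4, -2]].
Characteristic polynomial det(A - λI) = λ^2 + 10λ + 24 = 0.
Eigenvalues λ = -6, -4.
For λ=-6: (A-λI) row 1 is [-2, -2], so an eigenvector is (-1, 1).
For λ=-4: (A-λI) row 1 is [-4, -2], so an eigenvector is (-1, 2).
General solution: C_1e^(-6t)(-1,1) + C_2e^(-4t)(-1,2).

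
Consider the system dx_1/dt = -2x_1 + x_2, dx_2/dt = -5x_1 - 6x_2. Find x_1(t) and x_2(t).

Coefficient matrix A = [[-2, 1], [-5, -6]].
Characteristic polynomial det(A - λI) = λ^2 + 8λ + 17 = 0.
Eigenvalues λ = -4 ± i (complex conjugate pair).
For λ=-4+i: an eigenvector is (0,1) - i(1,-2) = (0 - i, 1 + 2i).
A real fundamental pair from Re and Im of e^((-4+i)t)v: X_1 = e^(-4t)(cos(t)·(0,1) + sin(t)·(1,-2)), X_2 = e^(-4t)(sin(t)·(0,1) - cos(t)·(1,-2)).
General solution: c_1X_1 + c_2X_2.

x_1(t) = c_1e^(-4t)sin(t) - c_2e^(-4t)cos(t), x_2(t) = -2c_1e^(-4t)sin(t) + c_1e^(-4t)cos(t) + c_2e^(-4t)sin(t) + 2c_2e^(-4t)cos(t)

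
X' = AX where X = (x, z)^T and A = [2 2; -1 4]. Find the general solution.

x(t) = -C_1e^(3t)sin(t) + C_1e^(3t)cos(t) + C_2e^(3t)sin(t) + C_2e^(3t)cos(t), z(t) = -C_1e^(3t)sin(t) + C_2e^(3t)cos(t)

Coefficient matrix A = [[2, 2], [-1, 4]].
Characteristic polynomial det(A - λI) = λ^2 - 6λ + 10 = 0.
Eigenvalues λ = 3 ± i (complex conjugate pair).
For λ=3+i: an eigenvector is (1,0) - i(-1,-1) = (1 + i, 0 + i).
A real fundamental pair from Re and Im of e^((3+i)t)v: X_1 = e^(3t)(cos(t)·(1,0) + sin(t)·(-1,-1)), X_2 = e^(3t)(sin(t)·(1,0) - cos(t)·(-1,-1)).
General solution: C_1X_1 + C_2X_2.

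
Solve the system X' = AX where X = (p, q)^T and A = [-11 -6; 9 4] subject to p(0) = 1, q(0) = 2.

Coefficient matrix A = [[-11, -6], [9, 4]].
Characteristic polynomial det(A - λI) = λ^2 + 7λ + 10 = 0.
Eigenvalues λ = -2, -5.
For λ=-2: (A-λI) row 1 is [-9, -6], so an eigenvector is (2, -3).
For λ=-5: (A-λI) row 1 is [-6, -6], so an eigenvector is (-1, 1).
General solution: c_1e^(-2t)(2,-3) + c_2e^(-5t)(-1,1).
Applying p(0)=1, q(0)=2 gives c_1=-3, c_2=-7.

p(t) = -6e^(-2t) + 7e^(-5t), q(t) = 9e^(-2t) - 7e^(-5t)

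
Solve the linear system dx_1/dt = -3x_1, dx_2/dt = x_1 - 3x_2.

x_1(t) = C_2e^(-3t), x_2(t) = C_1e^(-3t) + C_2te^(-3t) + 2C_2e^(-3t)

Coefficient matrix A = [[-3, 0], [1, -3]].
Characteristic polynomial det(A - λI) = λ^2 + 6λ + 9 = 0.
Single eigenvalue λ = -3 with algebraic multiplicity 2.
Eigenvector v = (0,1); generalized eigenvector w with (A-λI)w=v is (1,2).
General solution: e^(-3t)[C_1·v + C_2·(t·v + w)].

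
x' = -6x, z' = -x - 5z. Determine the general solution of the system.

Coefficient matrix A = [[-6, 0], [-1, -5]].
Characteristic polynomial det(A - λI) = λ^2 + 11λ + 30 = 0.
Eigenvalues λ = -6, -5.
For λ=-6: (A-λI) row 2 is [-1, 1], so an eigenvector is (-1, -1).
For λ=-5: (A-λI) row 1 is [-1, 0], so an eigenvector is (0, 1).
General solution: K_1e^(-6t)(-1,-1) + K_2e^(-5t)(0,1).

x(t) = -K_1e^(-6t), z(t) = -K_1e^(-6t) + K_2e^(-5t)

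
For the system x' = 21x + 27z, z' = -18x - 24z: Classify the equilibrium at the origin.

saddle

A = [[21,27],[-18,-24]]; det(A-λI) = λ^2 + 3λ - 18.
λ = -6, 3: opposite signs.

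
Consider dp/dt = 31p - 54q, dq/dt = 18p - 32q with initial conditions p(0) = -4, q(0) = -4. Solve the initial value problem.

p(t) = 8e^(4t) - 12e^(-5t), q(t) = 4e^(4t) - 8e^(-5t)

Coefficient matrix A = [[31, -54], [18, -32]].
Characteristic polynomial det(A - λI) = λ^2 + λ - 20 = 0.
Eigenvalues λ = 4, -5.
For λ=4: (A-λI) row 1 is [27, -54], so an eigenvector is (2, 1).
For λ=-5: (A-λI) row 1 is [36, -54], so an eigenvector is (3, 2).
General solution: c_1e^(4t)(2,1) + c_2e^(-5t)(3,2).
Applying p(0)=-4, q(0)=-4 gives c_1=4, c_2=-4.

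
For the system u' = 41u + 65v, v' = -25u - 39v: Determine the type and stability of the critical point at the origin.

A = [[41,65],[-25,-39]]; det(A-λI) = λ^2 - 2λ + 26.
λ = 1 ± 5i: positive real part.

unstable spiral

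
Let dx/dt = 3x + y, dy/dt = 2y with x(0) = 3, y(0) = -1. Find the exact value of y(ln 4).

-16

A = [[3,1],[0,2]]; eigenvalues λ = 2, 3.
Eigenvectors: (-1,1) for λ=2, (-1,0) for λ=3.
From the initial condition, c_1 = -1, c_2 = -2.
y(ln 4) = (-1)(4^2)(1) + (-2)(4^3)(0) = -16.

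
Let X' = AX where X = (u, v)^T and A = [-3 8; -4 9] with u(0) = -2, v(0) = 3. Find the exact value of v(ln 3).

A = [[-3,8],[-4,9]]; eigenvalues λ = 5, 1.
Eigenvectors: (1,1) for λ=5, (2,1) for λ=1.
From the initial condition, c_1 = 8, c_2 = -5.
v(ln 3) = (8)(3^5)(1) + (-5)(3^1)(1) = 1929.

1929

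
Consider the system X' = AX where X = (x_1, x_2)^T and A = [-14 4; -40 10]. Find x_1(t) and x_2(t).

Coefficient matrix A = [[-14, 4], [-40, 10]].
Characteristic polynomial det(A - λI) = λ^2 + 4λ + 20 = 0.
Eigenvalues λ = -2 ± 4i (complex conjugate pair).
For λ=-2+4i: an eigenvector is (1,3) - i(0,-1) = (1, 3 + i).
A real fundamental pair from Re and Im of e^((-2+4i)t)v: X_1 = e^(-2t)(cos(4t)·(1,3) + sin(4t)·(0,-1)), X_2 = e^(-2t)(sin(4t)·(1,3) - cos(4t)·(0,-1)).
General solution: C_1X_1 + C_2X_2.

x_1(t) = C_1e^(-2t)cos(4t) + C_2e^(-2t)sin(4t), x_2(t) = -C_1e^(-2t)sin(4t) + 3C_1e^(-2t)cos(4t) + 3C_2e^(-2t)sin(4t) + C_2e^(-2t)cos(4t)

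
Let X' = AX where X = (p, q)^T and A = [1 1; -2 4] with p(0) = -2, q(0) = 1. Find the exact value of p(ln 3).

A = [[1,1],[-2,4]]; eigenvalues λ = 2, 3.
Eigenvectors: (-1,-1) for λ=2, (1,2) for λ=3.
From the initial condition, c_1 = 5, c_2 = 3.
p(ln 3) = (5)(3^2)(-1) + (3)(3^3)(1) = 36.

36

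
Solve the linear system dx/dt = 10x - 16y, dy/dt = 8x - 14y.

x(t) = 2K_1e^(2t) - K_2e^(-6t), y(t) = K_1e^(2t) - K_2e^(-6t)

Coefficient matrix A = [[10, -16], [8, -14]].
Characteristic polynomial det(A - λI) = λ^2 + 4λ - 12 = 0.
Eigenvalues λ = 2, -6.
For λ=2: (A-λI) row 1 is [8, -16], so an eigenvector is (2, 1).
For λ=-6: (A-λI) row 1 is [16, -16], so an eigenvector is (-1, -1).
General solution: K_1e^(2t)(2,1) + K_2e^(-6t)(-1,-1).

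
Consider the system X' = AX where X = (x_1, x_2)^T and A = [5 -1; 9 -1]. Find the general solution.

x_1(t) = -c_1e^(2t) - c_2te^(2t), x_2(t) = -3c_1e^(2t) - 3c_2te^(2t) + c_2e^(2t)

Coefficient matrix A = [[5, -1], [9, -1]].
Characteristic polynomial det(A - λI) = λ^2 - 4λ + 4 = 0.
Single eigenvalue λ = 2 with algebraic multiplicity 2.
Eigenvector v = (-1,-3); generalized eigenvector w with (A-λI)w=v is (0,1).
General solution: e^(2t)[c_1·v + c_2·(t·v + w)].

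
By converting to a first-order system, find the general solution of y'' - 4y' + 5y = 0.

Let x_1 = y, x_2 = y'. Then x_1' = x_2 and x_2' = -5x_1 + 4x_2.
A = [[0,1],[-5,4]]; det(A-λI) = λ^2 - 4λ + 5.
Eigenvalues λ = 2 ± i.

y(t) = c_1e^(2t)cos(t) + c_2e^(2t)sin(t)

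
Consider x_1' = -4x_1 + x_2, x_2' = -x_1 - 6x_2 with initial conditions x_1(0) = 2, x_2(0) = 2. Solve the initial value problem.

x_1(t) = 4te^(-5t) + 2e^(-5t), x_2(t) = -4te^(-5t) + 2e^(-5t)

Coefficient matrix A = [[-4, 1], [-1, -6]].
Characteristic polynomial det(A - λI) = λ^2 + 10λ + 25 = 0.
Single eigenvalue λ = -5 with algebraic multiplicity 2.
Eigenvector v = (-1,1); generalized eigenvector w with (A-λI)w=v is (0,-1).
General solution: e^(-5t)[C_1·v + C_2·(t·v + w)].
Applying x_1(0)=2, x_2(0)=2 gives C_1=-2, C_2=-4.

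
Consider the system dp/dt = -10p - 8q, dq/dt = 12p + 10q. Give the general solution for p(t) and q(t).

Coefficient matrix A = [[-10, -8], [12, 10]].
Characteristic polynomial det(A - λI) = λ^2 - 4 = 0.
Eigenvalues λ = 2, -2.
For λ=2: (A-λI) row 1 is [-12, -8], so an eigenvector is (-2, 3).
For λ=-2: (A-λI) row 1 is [-8, -8], so an eigenvector is (-1, 1).
General solution: C_1e^(2t)(-2,3) + C_2e^(-2t)(-1,1).

p(t) = -2C_1e^(2t) - C_2e^(-2t), q(t) = 3C_1e^(2t) + C_2e^(-2t)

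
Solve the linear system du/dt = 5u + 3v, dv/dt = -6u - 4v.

u(t) = -K_1e^(2t) + K_2e^(-t), v(t) = K_1e^(2t) - 2K_2e^(-t)

Coefficient matrix A = [[5, 3], [-6, -4]].
Characteristic polynomial det(A - λI) = λ^2 - λ - 2 = 0.
Eigenvalues λ = 2, -1.
For λ=2: (A-λI) row 1 is [3, 3], so an eigenvector is (-1, 1).
For λ=-1: (A-λI) row 1 is [6, 3], so an eigenvector is (1, -2).
General solution: K_1e^(2t)(-1,1) + K_2e^(-t)(1,-2).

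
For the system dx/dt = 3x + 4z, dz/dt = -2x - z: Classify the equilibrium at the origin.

A = [[3,4],[-2,-1]]; det(A-λI) = λ^2 - 2λ + 5.
λ = 1 ± 2i: positive real part.

unstable spiral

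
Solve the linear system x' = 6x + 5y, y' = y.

x(t) = -c_1e^(t) - c_2e^(6t), y(t) = c_1e^(t)

Coefficient matrix A = [[6, 5], [0, 1]].
Characteristic polynomial det(A - λI) = λ^2 - 7λ + 6 = 0.
Eigenvalues λ = 1, 6.
For λ=1: (A-λI) row 1 is [5, 5], so an eigenvector is (-1, 1).
For λ=6: (A-λI) row 1 is [0, 5], so an eigenvector is (-1, 0).
General solution: c_1e^(t)(-1,1) + c_2e^(6t)(-1,0).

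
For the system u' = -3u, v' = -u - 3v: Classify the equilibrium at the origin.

A = [[-3,0],[-1,-3]]; det(A-λI) = λ^2 + 6λ + 9.
repeated λ = -3 with a single eigenvector.

stable improper node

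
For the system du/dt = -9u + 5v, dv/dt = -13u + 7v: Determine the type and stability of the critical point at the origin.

stable spiral

A = [[-9,5],[-13,7]]; det(A-λI) = λ^2 + 2λ + 2.
λ = -1 ± i: negative real part.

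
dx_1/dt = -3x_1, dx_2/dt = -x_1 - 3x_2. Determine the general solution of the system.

Coefficient matrix A = [[-3, 0], [-1, -3]].
Characteristic polynomial det(A - λI) = λ^2 + 6λ + 9 = 0.
Single eigenvalue λ = -3 with algebraic multiplicity 2.
Eigenvector v = (0,1); generalized eigenvector w with (A-λI)w=v is (-1,-3).
General solution: e^(-3t)[c_1·v + c_2·(t·v + w)].

x_1(t) = -c_2e^(-3t), x_2(t) = c_1e^(-3t) + c_2te^(-3t) - 3c_2e^(-3t)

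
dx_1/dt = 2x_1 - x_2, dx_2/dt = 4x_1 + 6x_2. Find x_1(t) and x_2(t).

Coefficient matrix A = [[2, -1], [4, 6]].
Characteristic polynomial det(A - λI) = λ^2 - 8λ + 16 = 0.
Single eigenvalue λ = 4 with algebraic multiplicity 2.
Eigenvector v = (1,-2); generalized eigenvector w with (A-λI)w=v is (-2,3).
General solution: e^(4t)[c_1·v + c_2·(t·v + w)].

x_1(t) = c_1e^(4t) + c_2te^(4t) - 2c_2e^(4t), x_2(t) = -2c_1e^(4t) - 2c_2te^(4t) + 3c_2e^(4t)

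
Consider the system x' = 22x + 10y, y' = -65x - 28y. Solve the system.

Coefficient matrix A = [[22, 10], [-65, -28]].
Characteristic polynomial det(A - λI) = λ^2 + 6λ + 34 = 0.
Eigenvalues λ = -3 ± 5i (complex conjugate pair).
For λ=-3+5i: an eigenvector is (-1,2) - i(-1,3) = (-1 + i, 2 - 3i).
A real fundamental pair from Re and Im of e^((-3+5i)t)v: X_1 = e^(-3t)(cos(5t)·(-1,2) + sin(5t)·(-1,3)), X_2 = e^(-3t)(sin(5t)·(-1,2) - cos(5t)·(-1,3)).
General solution: K_1X_1 + K_2X_2.

x(t) = -K_1e^(-3t)sin(5t) - K_1e^(-3t)cos(5t) - K_2e^(-3t)sin(5t) + K_2e^(-3t)cos(5t), y(t) = 3K_1e^(-3t)sin(5t) + 2K_1e^(-3t)cos(5t) + 2K_2e^(-3t)sin(5t) - 3K_2e^(-3t)cos(5t)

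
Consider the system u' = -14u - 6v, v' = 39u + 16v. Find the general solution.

Coefficient matrix A = [[-14, -6], [39, 16]].
Characteristic polynomial det(A - λI) = λ^2 - 2λ + 10 = 0.
Eigenvalues λ = 1 ± 3i (complex conjugate pair).
For λ=1+3i: an eigenvector is (-1,2) - i(1,-3) = (-1 - i, 2 + 3i).
A real fundamental pair from Re and Im of e^((1+3i)t)v: X_1 = e^(t)(cos(3t)·(-1,2) + sin(3t)·(1,-3)), X_2 = e^(t)(sin(3t)·(-1,2) - cos(3t)·(1,-3)).
General solution: C_1X_1 + C_2X_2.

u(t) = C_1e^(t)sin(3t) - C_1e^(t)cos(3t) - C_2e^(t)sin(3t) - C_2e^(t)cos(3t), v(t) = -3C_1e^(t)sin(3t) + 2C_1e^(t)cos(3t) + 2C_2e^(t)sin(3t) + 3C_2e^(t)cos(3t)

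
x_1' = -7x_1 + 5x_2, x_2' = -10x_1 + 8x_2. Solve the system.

Coefficient matrix A = [[-7, 5], [-10, 8]].
Characteristic polynomial det(A - λI) = λ^2 - λ - 6 = 0.
Eigenvalues λ = -2, 3.
For λ=-2: (A-λI) row 1 is [-5, 5], so an eigenvector is (1, 1).
For λ=3: (A-λI) row 1 is [-10, 5], so an eigenvector is (-1, -2).
General solution: c_1e^(-2t)(1,1) + c_2e^(3t)(-1,-2).

x_1(t) = c_1e^(-2t) - c_2e^(3t), x_2(t) = c_1e^(-2t) - 2c_2e^(3t)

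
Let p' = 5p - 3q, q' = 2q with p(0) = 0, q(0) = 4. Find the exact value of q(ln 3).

A = [[5,-3],[0,2]]; eigenvalues λ = 2, 5.
Eigenvectors: (1,1) for λ=2, (-1,0) for λ=5.
From the initial condition, c_1 = 4, c_2 = 4.
q(ln 3) = (4)(3^2)(1) + (4)(3^5)(0) = 36.

36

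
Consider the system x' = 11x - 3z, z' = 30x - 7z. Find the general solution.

x(t) = K_1e^(2t)sin(3t) - K_2e^(2t)cos(3t), z(t) = 3K_1e^(2t)sin(3t) - K_1e^(2t)cos(3t) - K_2e^(2t)sin(3t) - 3K_2e^(2t)cos(3t)

Coefficient matrix A = [[11, -3], [30, -7]].
Characteristic polynomial det(A - λI) = λ^2 - 4λ + 13 = 0.
Eigenvalues λ = 2 ± 3i (complex conjugate pair).
For λ=2+3i: an eigenvector is (0,-1) - i(1,3) = (0 - i, -1 - 3i).
A real fundamental pair from Re and Im of e^((2+3i)t)v: X_1 = e^(2t)(cos(3t)·(0,-1) + sin(3t)·(1,3)), X_2 = e^(2t)(sin(3t)·(0,-1) - cos(3t)·(1,3)).
General solution: K_1X_1 + K_2X_2.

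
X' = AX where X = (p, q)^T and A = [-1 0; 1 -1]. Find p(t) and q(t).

Coefficient matrix A = [[-1, 0], [1, -1]].
Characteristic polynomial det(A - λI) = λ^2 + 2λ + 1 = 0.
Single eigenvalue λ = -1 with algebraic multiplicity 2.
Eigenvector v = (0,-1); generalized eigenvector w with (A-λI)w=v is (-1,3).
General solution: e^(-t)[C_1·v + C_2·(t·v + w)].

p(t) = -C_2e^(-t), q(t) = -C_1e^(-t) - C_2te^(-t) + 3C_2e^(-t)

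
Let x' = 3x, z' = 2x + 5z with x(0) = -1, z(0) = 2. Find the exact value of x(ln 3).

-27

A = [[3,0],[2,5]]; eigenvalues λ = 5, 3.
Eigenvectors: (0,-1) for λ=5, (-1,1) for λ=3.
From the initial condition, c_1 = -1, c_2 = 1.
x(ln 3) = (-1)(3^5)(0) + (1)(3^3)(-1) = -27.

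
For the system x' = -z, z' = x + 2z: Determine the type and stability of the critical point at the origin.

unstable improper node

A = [[0,-1],[1,2]]; det(A-λI) = λ^2 - 2λ + 1.
repeated λ = 1 with a single eigenvector.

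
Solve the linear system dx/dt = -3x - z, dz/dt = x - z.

x(t) = -K_1e^(-2t) - K_2te^(-2t) + 3K_2e^(-2t), z(t) = K_1e^(-2t) + K_2te^(-2t) - 2K_2e^(-2t)

Coefficient matrix A = [[-3, -1], [1, -1]].
Characteristic polynomial det(A - λI) = λ^2 + 4λ + 4 = 0.
Single eigenvalue λ = -2 with algebraic multiplicity 2.
Eigenvector v = (-1,1); generalized eigenvector w with (A-λI)w=v is (3,-2).
General solution: e^(-2t)[K_1·v + K_2·(t·v + w)].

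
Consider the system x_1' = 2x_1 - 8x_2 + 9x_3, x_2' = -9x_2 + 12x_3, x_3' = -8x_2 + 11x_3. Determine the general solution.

Coefficient matrix A = [[2, -8, 9], [0, -9, 12], [0, -8, 11]].
det(A - λI) = 0 gives eigenvalues λ = 2, 3, -1.
For λ=2: eigenvector (1,0,0).
For λ=3: eigenvector (1,1,1).
For λ=-1: eigenvector (2,3,2).
General solution: C_1e^(2t)(1,0,0) + C_2e^(3t)(1,1,1) + C_3e^(-t)(2,3,2).

x_1(t) = C_1e^(2t) + C_2e^(3t) + 2C_3e^(-t), x_2(t) = C_2e^(3t) + 3C_3e^(-t), x_3(t) = C_2e^(3t) + 2C_3e^(-t)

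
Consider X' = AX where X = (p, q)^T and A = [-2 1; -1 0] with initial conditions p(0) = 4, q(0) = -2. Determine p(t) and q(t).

Coefficient matrix A = [[-2, 1], [-1, 0]].
Characteristic polynomial det(A - λI) = λ^2 + 2λ + 1 = 0.
Single eigenvalue λ = -1 with algebraic multiplicity 2.
Eigenvector v = (1,1); generalized eigenvector w with (A-λI)w=v is (1,2).
General solution: e^(-t)[c_1·v + c_2·(t·v + w)].
Applying p(0)=4, q(0)=-2 gives c_1=10, c_2=-6.

p(t) = -6te^(-t) + 4e^(-t), q(t) = -6te^(-t) - 2e^(-t)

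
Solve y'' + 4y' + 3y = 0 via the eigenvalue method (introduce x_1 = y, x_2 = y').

y(t) = C_1e^(-t) + C_2e^(-3t)

Let x_1 = y, x_2 = y'. Then x_1' = x_2 and x_2' = -3x_1 - 4x_2.
A = [[0,1],[-3,-4]]; det(A-λI) = λ^2 + 4λ + 3.
Eigenvalues λ = -1, -3 with eigenvectors (1,-1), (1,-3).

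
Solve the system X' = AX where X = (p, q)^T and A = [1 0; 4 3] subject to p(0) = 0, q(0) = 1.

Coefficient matrix A = [[1, 0], [4, 3]].
Characteristic polynomial det(A - λI) = λ^2 - 4λ + 3 = 0.
Eigenvalues λ = 1, 3.
For λ=1: (A-λI) row 2 is [4, 2], so an eigenvector is (-1, 2).
For λ=3: (A-λI) row 1 is [-2, 0], so an eigenvector is (0, -1).
General solution: C_1e^(t)(-1,2) + C_2e^(3t)(0,-1).
Applying p(0)=0, q(0)=1 gives C_1=0, C_2=-1.

p(t) = 0, q(t) = e^(3t)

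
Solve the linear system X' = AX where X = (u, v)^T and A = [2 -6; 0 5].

Coefficient matrix A = [[2, -6], [0, 5]].
Characteristic polynomial det(A - λI) = λ^2 - 7λ + 10 = 0.
Eigenvalues λ = 5, 2.
For λ=5: (A-λI) row 1 is [-3, -6], so an eigenvector is (-2, 1).
For λ=2: (A-λI) row 1 is [0, -6], so an eigenvector is (-1, 0).
General solution: C_1e^(5t)(-2,1) + C_2e^(2t)(-1,0).

u(t) = -2C_1e^(5t) - C_2e^(2t), v(t) = C_1e^(5t)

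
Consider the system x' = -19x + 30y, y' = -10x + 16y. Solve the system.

x(t) = -3C_1e^(t) - 2C_2e^(-4t), y(t) = -2C_1e^(t) - C_2e^(-4t)

Coefficient matrix A = [[-19, 30], [-10, 16]].
Characteristic polynomial det(A - λI) = λ^2 + 3λ - 4 = 0.
Eigenvalues λ = 1, -4.
For λ=1: (A-λI) row 1 is [-20, 30], so an eigenvector is (-3, -2).
For λ=-4: (A-λI) row 1 is [-15, 30], so an eigenvector is (-2, -1).
General solution: C_1e^(t)(-3,-2) + C_2e^(-4t)(-2,-1).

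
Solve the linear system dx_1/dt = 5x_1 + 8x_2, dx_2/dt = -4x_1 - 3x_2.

Coefficient matrix A = [[5, 8], [-4, -3]].
Characteristic polynomial det(A - λI) = λ^2 - 2λ + 17 = 0.
Eigenvalues λ = 1 ± 4i (complex conjugate pair).
For λ=1+4i: an eigenvector is (1,0) - i(1,-1) = (1 - i, 0 + i).
A real fundamental pair from Re and Im of e^((1+4i)t)v: X_1 = e^(t)(cos(4t)·(1,0) + sin(4t)·(1,-1)), X_2 = e^(t)(sin(4t)·(1,0) - cos(4t)·(1,-1)).
General solution: C_1X_1 + C_2X_2.

x_1(t) = C_1e^(t)sin(4t) + C_1e^(t)cos(4t) + C_2e^(t)sin(4t) - C_2e^(t)cos(4t), x_2(t) = -C_1e^(t)sin(4t) + C_2e^(t)cos(4t)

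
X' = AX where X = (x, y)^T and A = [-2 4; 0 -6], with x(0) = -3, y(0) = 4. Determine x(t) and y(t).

Coefficient matrix A = [[-2, 4], [0, -6]].
Characteristic polynomial det(A - λI) = λ^2 + 8λ + 12 = 0.
Eigenvalues λ = -6, -2.
For λ=-6: (A-λI) row 1 is [4, 4], so an eigenvector is (1, -1).
For λ=-2: (A-λI) row 1 is [0, 4], so an eigenvector is (-1, 0).
General solution: C_1e^(-6t)(1,-1) + C_2e^(-2t)(-1,0).
Applying x(0)=-3, y(0)=4 gives C_1=-4, C_2=-1.

x(t) = e^(-2t) - 4e^(-6t), y(t) = 4e^(-6t)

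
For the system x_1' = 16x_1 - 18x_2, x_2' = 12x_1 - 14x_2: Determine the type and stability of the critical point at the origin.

saddle

A = [[16,-18],[12,-14]]; det(A-λI) = λ^2 - 2λ - 8.
λ = 4, -2: opposite signs.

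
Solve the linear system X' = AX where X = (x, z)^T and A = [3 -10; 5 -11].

x(t) = -c_1e^(-4t)sin(t) - 3c_1e^(-4t)cos(t) - 3c_2e^(-4t)sin(t) + c_2e^(-4t)cos(t), z(t) = -c_1e^(-4t)sin(t) - 2c_1e^(-4t)cos(t) - 2c_2e^(-4t)sin(t) + c_2e^(-4t)cos(t)

Coefficient matrix A = [[3, -10], [5, -11]].
Characteristic polynomial det(A - λI) = λ^2 + 8λ + 17 = 0.
Eigenvalues λ = -4 ± i (complex conjugate pair).
For λ=-4+i: an eigenvector is (-3,-2) - i(-1,-1) = (-3 + i, -2 + i).
A real fundamental pair from Re and Im of e^((-4+i)t)v: X_1 = e^(-4t)(cos(t)·(-3,-2) + sin(t)·(-1,-1)), X_2 = e^(-4t)(sin(t)·(-3,-2) - cos(t)·(-1,-1)).
General solution: c_1X_1 + c_2X_2.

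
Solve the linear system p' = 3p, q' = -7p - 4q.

Coefficient matrix A = [[3, 0], [-7, -4]].
Characteristic polynomial det(A - λI) = λ^2 + λ - 12 = 0.
Eigenvalues λ = 3, -4.
For λ=3: (A-λI) row 2 is [-7, -7], so an eigenvector is (-1, 1).
For λ=-4: (A-λI) row 1 is [7, 0], so an eigenvector is (0, 1).
General solution: C_1e^(3t)(-1,1) + C_2e^(-4t)(0,1).

p(t) = -C_1e^(3t), q(t) = C_1e^(3t) + C_2e^(-4t)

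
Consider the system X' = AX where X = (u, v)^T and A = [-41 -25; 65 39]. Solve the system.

u(t) = 2K_1e^(-t)sin(5t) + K_1e^(-t)cos(5t) + K_2e^(-t)sin(5t) - 2K_2e^(-t)cos(5t), v(t) = -3K_1e^(-t)sin(5t) - 2K_1e^(-t)cos(5t) - 2K_2e^(-t)sin(5t) + 3K_2e^(-t)cos(5t)

Coefficient matrix A = [[-41, -25], [65, 39]].
Characteristic polynomial det(A - λI) = λ^2 + 2λ + 26 = 0.
Eigenvalues λ = -1 ± 5i (complex conjugate pair).
For λ=-1+5i: an eigenvector is (1,-2) - i(2,-3) = (1 - 2i, -2 + 3i).
A real fundamental pair from Re and Im of e^((-1+5i)t)v: X_1 = e^(-t)(cos(5t)·(1,-2) + sin(5t)·(2,-3)), X_2 = e^(-t)(sin(5t)·(1,-2) - cos(5t)·(2,-3)).
General solution: K_1X_1 + K_2X_2.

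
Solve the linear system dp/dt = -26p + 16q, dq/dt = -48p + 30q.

Coefficient matrix A = [[-26, 16], [-48, 30]].
Characteristic polynomial det(A - λI) = λ^2 - 4λ - 12 = 0.
Eigenvalues λ = -2, 6.
For λ=-2: (A-λI) row 1 is [-24, 16], so an eigenvector is (-2, -3).
For λ=6: (A-λI) row 1 is [-32, 16], so an eigenvector is (-1, -2).
General solution: K_1e^(-2t)(-2,-3) + K_2e^(6t)(-1,-2).

p(t) = -2K_1e^(-2t) - K_2e^(6t), q(t) = -3K_1e^(-2t) - 2K_2e^(6t)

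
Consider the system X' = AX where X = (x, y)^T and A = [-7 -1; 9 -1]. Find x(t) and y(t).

x(t) = C_1e^(-4t) + C_2te^(-4t), y(t) = -3C_1e^(-4t) - 3C_2te^(-4t) - C_2e^(-4t)

Coefficient matrix A = [[-7, -1], [9, -1]].
Characteristic polynomial det(A - λI) = λ^2 + 8λ + 16 = 0.
Single eigenvalue λ = -4 with algebraic multiplicity 2.
Eigenvector v = (1,-3); generalized eigenvector w with (A-λI)w=v is (0,-1).
General solution: e^(-4t)[C_1·v + C_2·(t·v + w)].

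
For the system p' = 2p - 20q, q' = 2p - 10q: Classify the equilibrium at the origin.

stable spiral

A = [[2,-20],[2,-10]]; det(A-λI) = λ^2 + 8λ + 20.
λ = -4 ± 2i: negative real part.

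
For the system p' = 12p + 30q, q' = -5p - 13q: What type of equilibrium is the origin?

saddle

A = [[12,30],[-5,-13]]; det(A-λI) = λ^2 + λ - 6.
λ = 2, -3: opposite signs.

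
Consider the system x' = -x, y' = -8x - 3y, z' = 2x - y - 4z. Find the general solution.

x(t) = c_1e^(-t), y(t) = -4c_1e^(-t) + c_3e^(-3t), z(t) = 2c_1e^(-t) + c_2e^(-4t) - c_3e^(-3t)

Coefficient matrix A = [[-1, 0, 0], [-8, -3, 0], [2, -1, -4]].
det(A - λI) = 0 gives eigenvalues λ = -1, -4, -3.
For λ=-1: eigenvector (1,-4,2).
For λ=-4: eigenvector (0,0,1).
For λ=-3: eigenvector (0,1,-1).
General solution: c_1e^(-t)(1,-4,2) + c_2e^(-4t)(0,0,1) + c_3e^(-3t)(0,1,-1).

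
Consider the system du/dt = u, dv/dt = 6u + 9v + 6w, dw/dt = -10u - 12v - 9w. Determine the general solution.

u(t) = K_3e^(t), v(t) = -K_1e^(-3t) + K_2e^(3t), w(t) = 2K_1e^(-3t) - K_2e^(3t) - K_3e^(t)

Coefficient matrix A = [[1, 0, 0], [6, 9, 6], [-10, -12, -9]].
det(A - λI) = 0 gives eigenvalues λ = -3, 3, 1.
For λ=-3: eigenvector (0,-1,2).
For λ=3: eigenvector (0,1,-1).
For λ=1: eigenvector (1,0,-1).
General solution: K_1e^(-3t)(0,-1,2) + K_2e^(3t)(0,1,-1) + K_3e^(t)(1,0,-1).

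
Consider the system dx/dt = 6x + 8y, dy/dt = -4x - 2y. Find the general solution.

Coefficient matrix A = [[6, 8], [-4, -2]].
Characteristic polynomial det(A - λI) = λ^2 - 4λ + 20 = 0.
Eigenvalues λ = 2 ± 4i (complex conjugate pair).
For λ=2+4i: an eigenvector is (-1,0) - i(-1,1) = (-1 + i, 0 - i).
A real fundamental pair from Re and Im of e^((2+4i)t)v: X_1 = e^(2t)(cos(4t)·(-1,0) + sin(4t)·(-1,1)), X_2 = e^(2t)(sin(4t)·(-1,0) - cos(4t)·(-1,1)).
General solution: K_1X_1 + K_2X_2.

x(t) = -K_1e^(2t)sin(4t) - K_1e^(2t)cos(4t) - K_2e^(2t)sin(4t) + K_2e^(2t)cos(4t), y(t) = K_1e^(2t)sin(4t) - K_2e^(2t)cos(4t)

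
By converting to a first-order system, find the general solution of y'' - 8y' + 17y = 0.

Let x_1 = y, x_2 = y'. Then x_1' = x_2 and x_2' = -17x_1 + 8x_2.
A = [[0,1],[-17,8]]; det(A-λI) = λ^2 - 8λ + 17.
Eigenvalues λ = 4 ± i.

y(t) = K_1e^(4t)cos(t) + K_2e^(4t)sin(t)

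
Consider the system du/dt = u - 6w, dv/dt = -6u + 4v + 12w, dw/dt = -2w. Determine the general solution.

u(t) = c_2e^(t) + 2c_3e^(-2t), v(t) = c_1e^(4t) + 2c_2e^(t), w(t) = c_3e^(-2t)

Coefficient matrix A = [[1, 0, -6], [-6, 4, 12], [0, 0, -2]].
det(A - λI) = 0 gives eigenvalues λ = 4, 1, -2.
For λ=4: eigenvector (0,1,0).
For λ=1: eigenvector (1,2,0).
For λ=-2: eigenvector (2,0,1).
General solution: c_1e^(4t)(0,1,0) + c_2e^(t)(1,2,0) + c_3e^(-2t)(2,0,1).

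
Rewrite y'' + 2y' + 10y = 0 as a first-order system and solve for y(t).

y(t) = c_1e^(-t)cos(3t) + c_2e^(-t)sin(3t)

Let x_1 = y, x_2 = y'. Then x_1' = x_2 and x_2' = -10x_1 - 2x_2.
A = [[0,1],[-10,-2]]; det(A-λI) = λ^2 + 2λ + 10.
Eigenvalues λ = -1 ± 3i.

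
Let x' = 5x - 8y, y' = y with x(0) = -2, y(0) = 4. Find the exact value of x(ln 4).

-10208

A = [[5,-8],[0,1]]; eigenvalues λ = 1, 5.
Eigenvectors: (-2,-1) for λ=1, (1,0) for λ=5.
From the initial condition, c_1 = -4, c_2 = -10.
x(ln 4) = (-4)(4^1)(-2) + (-10)(4^5)(1) = -10208.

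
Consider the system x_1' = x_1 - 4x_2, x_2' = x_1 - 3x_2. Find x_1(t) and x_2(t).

Coefficient matrix A = [[1, -4], [1, -3]].
Characteristic polynomial det(A - λI) = λ^2 + 2λ + 1 = 0.
Single eigenvalue λ = -1 with algebraic multiplicity 2.
Eigenvector v = (2,1); generalized eigenvector w with (A-λI)w=v is (1,0).
General solution: e^(-t)[K_1·v + K_2·(t·v + w)].

x_1(t) = 2K_1e^(-t) + 2K_2te^(-t) + K_2e^(-t), x_2(t) = K_1e^(-t) + K_2te^(-t)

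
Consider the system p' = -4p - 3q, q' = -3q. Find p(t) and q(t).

p(t) = -C_1e^(-4t) - 3C_2e^(-3t), q(t) = C_2e^(-3t)

Coefficient matrix A = [[-4, -3], [0, -3]].
Characteristic polynomial det(A - λI) = λ^2 + 7λ + 12 = 0.
Eigenvalues λ = -4, -3.
For λ=-4: (A-λI) row 1 is [0, -3], so an eigenvector is (-1, 0).
For λ=-3: (A-λI) row 1 is [-1, -3], so an eigenvector is (-3, 1).
General solution: C_1e^(-4t)(-1,0) + C_2e^(-3t)(-3,1).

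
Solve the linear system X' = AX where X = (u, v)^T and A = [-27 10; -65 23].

u(t) = -K_1e^(-2t)sin(5t) + K_1e^(-2t)cos(5t) + K_2e^(-2t)sin(5t) + K_2e^(-2t)cos(5t), v(t) = -3K_1e^(-2t)sin(5t) + 2K_1e^(-2t)cos(5t) + 2K_2e^(-2t)sin(5t) + 3K_2e^(-2t)cos(5t)

Coefficient matrix A = [[-27, 10], [-65, 23]].
Characteristic polynomial det(A - λI) = λ^2 + 4λ + 29 = 0.
Eigenvalues λ = -2 ± 5i (complex conjugate pair).
For λ=-2+5i: an eigenvector is (1,2) - i(-1,-3) = (1 + i, 2 + 3i).
A real fundamental pair from Re and Im of e^((-2+5i)t)v: X_1 = e^(-2t)(cos(5t)·(1,2) + sin(5t)·(-1,-3)), X_2 = e^(-2t)(sin(5t)·(1,2) - cos(5t)·(-1,-3)).
General solution: K_1X_1 + K_2X_2.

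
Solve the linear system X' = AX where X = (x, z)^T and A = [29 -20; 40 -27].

x(t) = 2c_1e^(t)sin(4t) + c_1e^(t)cos(4t) + c_2e^(t)sin(4t) - 2c_2e^(t)cos(4t), z(t) = 3c_1e^(t)sin(4t) + c_1e^(t)cos(4t) + c_2e^(t)sin(4t) - 3c_2e^(t)cos(4t)

Coefficient matrix A = [[29, -20], [40, -27]].
Characteristic polynomial det(A - λI) = λ^2 - 2λ + 17 = 0.
Eigenvalues λ = 1 ± 4i (complex conjugate pair).
For λ=1+4i: an eigenvector is (1,1) - i(2,3) = (1 - 2i, 1 - 3i).
A real fundamental pair from Re and Im of e^((1+4i)t)v: X_1 = e^(t)(cos(4t)·(1,1) + sin(4t)·(2,3)), X_2 = e^(t)(sin(4t)·(1,1) - cos(4t)·(2,3)).
General solution: c_1X_1 + c_2X_2.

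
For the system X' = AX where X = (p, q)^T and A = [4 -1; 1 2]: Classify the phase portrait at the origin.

unstable improper node

A = [[4,-1],[1,2]]; det(A-λI) = λ^2 - 6λ + 9.
repeated λ = 3 with a single eigenvector.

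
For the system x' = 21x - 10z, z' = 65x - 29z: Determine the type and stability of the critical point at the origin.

A = [[21,-10],[65,-29]]; det(A-λI) = λ^2 + 8λ + 41.
λ = -4 ± 5i: negative real part.

stable spiral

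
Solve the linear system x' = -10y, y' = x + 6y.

x(t) = K_1e^(3t)sin(t) + 3K_1e^(3t)cos(t) + 3K_2e^(3t)sin(t) - K_2e^(3t)cos(t), y(t) = -K_1e^(3t)cos(t) - K_2e^(3t)sin(t)

Coefficient matrix A = [[0, -10], [1, 6]].
Characteristic polynomial det(A - λI) = λ^2 - 6λ + 10 = 0.
Eigenvalues λ = 3 ± i (complex conjugate pair).
For λ=3+i: an eigenvector is (3,-1) - i(1,0) = (3 - i, -1).
A real fundamental pair from Re and Im of e^((3+i)t)v: X_1 = e^(3t)(cos(t)·(3,-1) + sin(t)·(1,0)), X_2 = e^(3t)(sin(t)·(3,-1) - cos(t)·(1,0)).
General solution: K_1X_1 + K_2X_2.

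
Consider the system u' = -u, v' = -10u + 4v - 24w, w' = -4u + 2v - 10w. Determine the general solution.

Coefficient matrix A = [[-1, 0, 0], [-10, 4, -24], [-4, 2, -10]].
det(A - λI) = 0 gives eigenvalues λ = -1, -4, -2.
For λ=-1: eigenvector (1,2,0).
For λ=-4: eigenvector (0,3,1).
For λ=-2: eigenvector (0,-4,-1).
General solution: c_1e^(-t)(1,2,0) + c_2e^(-4t)(0,3,1) + c_3e^(-2t)(0,-4,-1).

u(t) = c_1e^(-t), v(t) = 2c_1e^(-t) + 3c_2e^(-4t) - 4c_3e^(-2t), w(t) = c_2e^(-4t) - c_3e^(-2t)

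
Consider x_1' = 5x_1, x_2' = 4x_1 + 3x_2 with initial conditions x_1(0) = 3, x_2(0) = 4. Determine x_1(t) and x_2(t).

Coefficient matrix A = [[5, 0], [4, 3]].
Characteristic polynomial det(A - λI) = λ^2 - 8λ + 15 = 0.
Eigenvalues λ = 5, 3.
For λ=5: (A-λI) row 2 is [4, -2], so an eigenvector is (-1, -2).
For λ=3: (A-λI) row 1 is [2, 0], so an eigenvector is (0, -1).
General solution: c_1e^(5t)(-1,-2) + c_2e^(3t)(0,-1).
Applying x_1(0)=3, x_2(0)=4 gives c_1=-3, c_2=2.

x_1(t) = 3e^(5t), x_2(t) = 6e^(5t) - 2e^(3t)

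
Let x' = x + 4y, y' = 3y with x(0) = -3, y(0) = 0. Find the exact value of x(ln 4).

A = [[1,4],[0,3]]; eigenvalues λ = 1, 3.
Eigenvectors: (-1,0) for λ=1, (-2,-1) for λ=3.
From the initial condition, c_1 = 3, c_2 = 0.
x(ln 4) = (3)(4^1)(-1) + (0)(4^3)(-2) = -12.

-12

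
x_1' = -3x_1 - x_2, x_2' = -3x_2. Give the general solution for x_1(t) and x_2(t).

Coefficient matrix A = [[-3, -1], [0, -3]].
Characteristic polynomial det(A - λI) = λ^2 + 6λ + 9 = 0.
Single eigenvalue λ = -3 with algebraic multiplicity 2.
Eigenvector v = (1,0); generalized eigenvector w with (A-λI)w=v is (2,-1).
General solution: e^(-3t)[c_1·v + c_2·(t·v + w)].

x_1(t) = c_1e^(-3t) + c_2te^(-3t) + 2c_2e^(-3t), x_2(t) = -c_2e^(-3t)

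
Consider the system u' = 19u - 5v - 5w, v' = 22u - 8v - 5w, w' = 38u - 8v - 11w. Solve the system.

Coefficient matrix A = [[19, -5, -5], [22, -8, -5], [38, -8, -11]].
det(A - λI) = 0 gives eigenvalues λ = 4, -3, -1.
For λ=4: eigenvector (1,1,2).
For λ=-3: eigenvector (0,1,-1).
For λ=-1: eigenvector (1,1,3).
General solution: c_1e^(4t)(1,1,2) + c_2e^(-3t)(0,1,-1) + c_3e^(-t)(1,1,3).

u(t) = c_1e^(4t) + c_3e^(-t), v(t) = c_1e^(4t) + c_2e^(-3t) + c_3e^(-t), w(t) = 2c_1e^(4t) - c_2e^(-3t) + 3c_3e^(-t)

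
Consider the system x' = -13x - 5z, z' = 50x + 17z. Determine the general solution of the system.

Coefficient matrix A = [[-13, -5], [50, 17]].
Characteristic polynomial det(A - λI) = λ^2 - 4λ + 29 = 0.
Eigenvalues λ = 2 ± 5i (complex conjugate pair).
For λ=2+5i: an eigenvector is (0,1) - i(-1,3) = (0 + i, 1 - 3i).
A real fundamental pair from Re and Im of e^((2+5i)t)v: X_1 = e^(2t)(cos(5t)·(0,1) + sin(5t)·(-1,3)), X_2 = e^(2t)(sin(5t)·(0,1) - cos(5t)·(-1,3)).
General solution: C_1X_1 + C_2X_2.

x(t) = -C_1e^(2t)sin(5t) + C_2e^(2t)cos(5t), z(t) = 3C_1e^(2t)sin(5t) + C_1e^(2t)cos(5t) + C_2e^(2t)sin(5t) - 3C_2e^(2t)cos(5t)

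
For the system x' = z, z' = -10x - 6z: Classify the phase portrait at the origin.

stable spiral

A = [[0,1],[-10,-6]]; det(A-λI) = λ^2 + 6λ + 10.
λ = -3 ± i: negative real part.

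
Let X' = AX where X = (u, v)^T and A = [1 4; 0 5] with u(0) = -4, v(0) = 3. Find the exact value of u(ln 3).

A = [[1,4],[0,5]]; eigenvalues λ = 1, 5.
Eigenvectors: (1,0) for λ=1, (-1,-1) for λ=5.
From the initial condition, c_1 = -7, c_2 = -3.
u(ln 3) = (-7)(3^1)(1) + (-3)(3^5)(-1) = 708.

708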